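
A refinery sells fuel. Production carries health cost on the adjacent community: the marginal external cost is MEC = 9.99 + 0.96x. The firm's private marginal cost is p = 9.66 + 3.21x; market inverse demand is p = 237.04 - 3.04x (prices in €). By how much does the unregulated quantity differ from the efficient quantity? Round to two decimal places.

6.23 units

Market equilibrium (private): 9.66 + 3.21x = 237.04 - 3.04x → x_m = 36.3808.
Social marginal cost = private MC + MEC = 19.65 + 4.17x.
Set SMC = demand: 19.65 + 4.17x = 237.04 - 3.04x → x* = 30.1512.
Gap = |36.3808 − 30.1512| = 6.2296.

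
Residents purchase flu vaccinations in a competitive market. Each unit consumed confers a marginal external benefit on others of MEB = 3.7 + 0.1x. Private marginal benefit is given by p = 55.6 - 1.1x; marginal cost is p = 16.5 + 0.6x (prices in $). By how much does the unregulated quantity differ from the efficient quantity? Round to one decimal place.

3.8 units

Market equilibrium (private): 16.5 + 0.6x = 55.6 - 1.1x → x_m = 23.0000.
Social marginal benefit = demand + MEB = 59.3 - x.
Set SMB = MC: 59.3 - x = 16.5 + 0.6x → x* = 26.7500.
Gap = |23.0000 − 26.7500| = 3.7500.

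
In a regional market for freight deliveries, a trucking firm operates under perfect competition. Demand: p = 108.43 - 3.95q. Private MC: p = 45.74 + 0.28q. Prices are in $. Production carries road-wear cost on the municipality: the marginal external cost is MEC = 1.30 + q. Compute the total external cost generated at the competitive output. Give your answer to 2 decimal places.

$129.09

Market equilibrium (private): 45.74 + 0.28q = 108.43 - 3.95q → q_m = 14.8203.
Total external cost = ∫₀^{q_m} (1.30 + 1.00q) dq = 1.30×14.8203 + ½×1.00×14.8203² = 129.0870.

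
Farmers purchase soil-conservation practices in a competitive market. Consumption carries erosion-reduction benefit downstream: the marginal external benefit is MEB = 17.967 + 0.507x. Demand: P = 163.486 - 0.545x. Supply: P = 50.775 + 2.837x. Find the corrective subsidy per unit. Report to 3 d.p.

subsidy = 41.012 per unit

Social marginal benefit = demand + MEB = 181.453 - 0.038x.
Set SMB = MC: 181.453 - 0.038x = 50.775 + 2.837x → x* = 45.4532.
The Pigouvian subsidy equals MEB at x*: 17.967 + 0.507×45.4532 = 41.0118.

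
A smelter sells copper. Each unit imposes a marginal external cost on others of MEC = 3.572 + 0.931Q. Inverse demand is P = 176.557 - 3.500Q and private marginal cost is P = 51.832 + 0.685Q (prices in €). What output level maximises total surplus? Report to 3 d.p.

Q* = 23.681

Social marginal cost = private MC + MEC = 55.404 + 1.616Q.
Set SMC = demand: 55.404 + 1.616Q = 176.557 - 3.500Q → Q* = 23.6812.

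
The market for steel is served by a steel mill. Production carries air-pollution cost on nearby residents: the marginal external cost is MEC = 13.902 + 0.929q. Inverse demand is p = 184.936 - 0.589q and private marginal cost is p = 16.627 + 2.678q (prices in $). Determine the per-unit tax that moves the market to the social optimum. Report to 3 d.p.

tax = $48.088 per unit

Social marginal cost = private MC + MEC = 30.529 + 3.607q.
Set SMC = demand: 30.529 + 3.607q = 184.936 - 0.589q → q* = 36.7986.
The Pigouvian tax equals MEC at q*: 13.902 + 0.929×36.7986 = 48.0879.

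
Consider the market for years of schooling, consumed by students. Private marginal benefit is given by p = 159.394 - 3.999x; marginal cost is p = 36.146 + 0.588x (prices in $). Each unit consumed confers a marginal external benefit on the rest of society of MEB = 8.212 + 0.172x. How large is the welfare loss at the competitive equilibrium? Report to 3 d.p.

Market equilibrium (private): 36.146 + 0.588x = 159.394 - 3.999x → x_m = 26.8690.
Social marginal benefit = demand + MEB = 167.606 - 3.827x.
Set SMB = MC: 167.606 - 3.827x = 36.146 + 0.588x → x* = 29.7758.
Height of the DWL triangle at x_m is SMB(x_m) − MC(x_m) = MEB(x_m) = 12.8335.
DWL = ½ × 2.9068 × 12.8335 = 18.6522.

DWL = $18.652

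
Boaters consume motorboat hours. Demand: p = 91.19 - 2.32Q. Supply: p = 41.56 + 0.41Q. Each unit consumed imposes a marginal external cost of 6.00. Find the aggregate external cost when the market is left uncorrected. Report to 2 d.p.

109.08

Market equilibrium (private): 41.56 + 0.41Q = 91.19 - 2.32Q → Q_m = 18.1795.
Total external cost = MEC × Q_m = 6.00 × 18.1795 = 109.0770.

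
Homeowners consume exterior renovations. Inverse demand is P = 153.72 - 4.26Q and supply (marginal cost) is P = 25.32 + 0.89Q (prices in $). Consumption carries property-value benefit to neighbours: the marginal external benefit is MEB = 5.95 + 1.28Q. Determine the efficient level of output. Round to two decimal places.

Q* = 34.72

Social marginal benefit = demand + MEB = 159.67 - 2.98Q.
Set SMB = MC: 159.67 - 2.98Q = 25.32 + 0.89Q → Q* = 34.7158.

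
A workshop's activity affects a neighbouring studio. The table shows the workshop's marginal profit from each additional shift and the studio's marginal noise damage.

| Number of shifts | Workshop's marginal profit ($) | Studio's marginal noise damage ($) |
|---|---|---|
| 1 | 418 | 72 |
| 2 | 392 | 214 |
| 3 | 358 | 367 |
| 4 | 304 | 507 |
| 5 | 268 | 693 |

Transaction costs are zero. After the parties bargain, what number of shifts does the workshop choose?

Bargaining reaches the level where marginal profit last exceeds marginal noise damage.
That holds through level 2 (392 ≥ 214) but not at 3 (358 < 367).

2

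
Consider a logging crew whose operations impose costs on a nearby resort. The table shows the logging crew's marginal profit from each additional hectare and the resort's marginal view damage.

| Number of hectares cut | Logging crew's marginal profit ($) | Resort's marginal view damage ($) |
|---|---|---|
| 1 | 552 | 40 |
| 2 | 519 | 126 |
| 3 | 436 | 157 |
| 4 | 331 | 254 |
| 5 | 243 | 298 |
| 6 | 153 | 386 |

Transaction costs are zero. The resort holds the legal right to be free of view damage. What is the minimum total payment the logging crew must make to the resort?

$577

Efficient level: marginal profit ≥ marginal view damage through level 4, so k* = 4.
With the resort holding the right, the logging crew must at least compensate total damage at k*: 40 + 126 + 157 + 254 = 577.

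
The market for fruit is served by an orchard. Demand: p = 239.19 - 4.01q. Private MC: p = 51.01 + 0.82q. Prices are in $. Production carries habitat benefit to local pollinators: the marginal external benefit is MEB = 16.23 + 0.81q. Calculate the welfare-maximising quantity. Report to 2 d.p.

q* = 50.85

Social marginal cost = private MC − MEB = 34.78 + 0.01q.
Set SMC = demand: 34.78 + 0.01q = 239.19 - 4.01q → q* = 50.8483.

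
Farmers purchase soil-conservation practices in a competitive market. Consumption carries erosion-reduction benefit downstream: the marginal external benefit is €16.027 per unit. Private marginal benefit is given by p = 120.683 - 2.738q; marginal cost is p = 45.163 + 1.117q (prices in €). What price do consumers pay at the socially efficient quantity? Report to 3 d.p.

P = €55.662

Social marginal benefit = demand + MEB = 136.710 - 2.738q.
Set SMB = MC: 136.710 - 2.738q = 45.163 + 1.117q → q* = 23.7476.
Consumer price on the demand curve at q*: 120.683 − 2.738×23.7476 = 55.6621.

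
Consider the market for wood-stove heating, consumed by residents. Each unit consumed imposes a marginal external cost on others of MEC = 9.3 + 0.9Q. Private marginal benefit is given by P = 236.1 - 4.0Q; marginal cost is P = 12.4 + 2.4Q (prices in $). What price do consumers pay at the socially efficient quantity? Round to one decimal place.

Social marginal benefit = demand − MEC = 226.8 - 4.9Q.
Set SMB = MC: 226.8 - 4.9Q = 12.4 + 2.4Q → Q* = 29.3699.
Consumer price on the demand curve at Q*: 236.1 − 4.0×29.3699 = 118.6204.

P = $118.6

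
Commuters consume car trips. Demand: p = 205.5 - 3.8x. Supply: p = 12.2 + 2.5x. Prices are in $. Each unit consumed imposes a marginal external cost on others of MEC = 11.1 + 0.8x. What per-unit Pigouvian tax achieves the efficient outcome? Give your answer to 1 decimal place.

tax = $31.6 per unit

Social marginal benefit = demand − MEC = 194.4 - 4.6x.
Set SMB = MC: 194.4 - 4.6x = 12.2 + 2.5x → x* = 25.6620.
The Pigouvian tax equals MEC at x*: 11.1 + 0.8×25.6620 = 31.6296.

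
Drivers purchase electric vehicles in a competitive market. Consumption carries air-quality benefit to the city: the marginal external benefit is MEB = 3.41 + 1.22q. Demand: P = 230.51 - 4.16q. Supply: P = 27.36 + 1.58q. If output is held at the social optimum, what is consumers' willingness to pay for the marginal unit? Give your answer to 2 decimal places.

P = 40.40

Social marginal benefit = demand + MEB = 233.92 - 2.94q.
Set SMB = MC: 233.92 - 2.94q = 27.36 + 1.58q → q* = 45.6991.
Consumer price on the demand curve at q*: 230.51 − 4.16×45.6991 = 40.4017.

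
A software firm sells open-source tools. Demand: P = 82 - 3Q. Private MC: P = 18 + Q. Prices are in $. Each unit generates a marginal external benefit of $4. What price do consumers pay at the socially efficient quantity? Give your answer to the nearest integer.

Social marginal cost = private MC − MEB = 14 + Q.
Set SMC = demand: 14 + Q = 82 - 3Q → Q* = 17.0000.
Consumer price on the demand curve at Q*: 82 − 3×17.0000 = 31.0000.

P = $31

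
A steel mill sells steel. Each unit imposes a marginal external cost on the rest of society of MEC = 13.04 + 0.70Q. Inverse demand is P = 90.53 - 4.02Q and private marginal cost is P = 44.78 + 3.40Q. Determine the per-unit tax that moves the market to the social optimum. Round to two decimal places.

tax = 15.86 per unit

Social marginal cost = private MC + MEC = 57.82 + 4.10Q.
Set SMC = demand: 57.82 + 4.10Q = 90.53 - 4.02Q → Q* = 4.0283.
The Pigouvian tax equals MEC at Q*: 13.04 + 0.70×4.0283 = 15.8598.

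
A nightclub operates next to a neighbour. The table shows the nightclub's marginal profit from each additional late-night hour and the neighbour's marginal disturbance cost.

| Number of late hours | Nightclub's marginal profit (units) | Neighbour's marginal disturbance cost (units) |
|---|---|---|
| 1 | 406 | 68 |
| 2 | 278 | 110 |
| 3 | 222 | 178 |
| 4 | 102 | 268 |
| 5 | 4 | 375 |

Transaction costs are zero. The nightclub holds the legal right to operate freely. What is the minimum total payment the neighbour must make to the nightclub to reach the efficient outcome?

106

Left alone the nightclub would choose level 5 (marginal profit stays positive).
Efficient level: k* = 3 (marginal profit ≥ marginal disturbance cost through 3).
The neighbour must at least cover the nightclub's forgone profit from cutting 5→3: 102 + 4 = 106.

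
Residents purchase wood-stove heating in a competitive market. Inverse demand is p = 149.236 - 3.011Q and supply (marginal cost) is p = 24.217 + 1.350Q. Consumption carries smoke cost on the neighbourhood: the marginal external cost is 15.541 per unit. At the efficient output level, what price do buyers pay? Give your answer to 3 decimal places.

P = 73.648

Social marginal benefit = demand − MEC = 133.695 - 3.011Q.
Set SMB = MC: 133.695 - 3.011Q = 24.217 + 1.350Q → Q* = 25.1039.
Consumer price on the demand curve at Q*: 149.236 − 3.011×25.1039 = 73.6482.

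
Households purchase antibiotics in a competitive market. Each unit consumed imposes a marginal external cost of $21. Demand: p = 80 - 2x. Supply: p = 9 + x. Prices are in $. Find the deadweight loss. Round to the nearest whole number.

DWL = $74

Market equilibrium (private): 9 + x = 80 - 2x → x_m = 23.6667.
Social marginal benefit = demand − MEC = 59 - 2x.
Set SMB = MC: 59 - 2x = 9 + x → x* = 16.6667.
Height of the DWL triangle at x_m is MC(x_m) − SMB(x_m) = MEC(x_m) = 21.0000.
DWL = ½ × 7.0000 × 21.0000 = 73.5000.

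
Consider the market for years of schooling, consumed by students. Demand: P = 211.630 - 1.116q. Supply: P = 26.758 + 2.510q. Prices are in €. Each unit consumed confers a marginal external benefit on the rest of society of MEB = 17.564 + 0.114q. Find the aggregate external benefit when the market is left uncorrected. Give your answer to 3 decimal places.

€1043.673

Market equilibrium (private): 26.758 + 2.510q = 211.630 - 1.116q → q_m = 50.9851.
Total external benefit = ∫₀^{q_m} (17.564 + 0.114q) dq = 17.564×50.9851 + ½×0.114×50.9851² = 1043.6727.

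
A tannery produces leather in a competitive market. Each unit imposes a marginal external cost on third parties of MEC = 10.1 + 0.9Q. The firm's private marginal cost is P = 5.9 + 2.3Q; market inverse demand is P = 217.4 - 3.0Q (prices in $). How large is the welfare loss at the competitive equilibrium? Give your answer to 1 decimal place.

DWL = $170.8

Market equilibrium (private): 5.9 + 2.3Q = 217.4 - 3.0Q → Q_m = 39.9057.
Social marginal cost = private MC + MEC = 16.0 + 3.2Q.
Set SMC = demand: 16.0 + 3.2Q = 217.4 - 3.0Q → Q* = 32.4839.
The loss is the area between SMC and demand from Q* to Q_m; with linear curves that's a triangle of height MEC(Q_m).
DWL = ½ × 7.4218 × 46.0151 = 170.7574.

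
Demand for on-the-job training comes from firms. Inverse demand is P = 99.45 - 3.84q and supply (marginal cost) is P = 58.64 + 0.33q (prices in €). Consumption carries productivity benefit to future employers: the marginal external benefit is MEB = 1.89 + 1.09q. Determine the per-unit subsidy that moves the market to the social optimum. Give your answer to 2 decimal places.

Social marginal benefit = demand + MEB = 101.34 - 2.75q.
Set SMB = MC: 101.34 - 2.75q = 58.64 + 0.33q → q* = 13.8636.
The Pigouvian subsidy equals MEB at q*: 1.89 + 1.09×13.8636 = 17.0013.

subsidy = €17.00 per unit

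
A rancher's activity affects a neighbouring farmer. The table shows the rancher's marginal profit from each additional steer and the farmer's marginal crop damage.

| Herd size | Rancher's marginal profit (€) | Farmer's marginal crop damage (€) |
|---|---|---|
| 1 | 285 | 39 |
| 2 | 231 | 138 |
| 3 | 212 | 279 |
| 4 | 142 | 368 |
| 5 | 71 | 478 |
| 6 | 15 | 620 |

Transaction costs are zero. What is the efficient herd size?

Bargaining reaches the level where marginal profit last exceeds marginal crop damage.
That holds through level 2 (231 ≥ 138) but not at 3 (212 < 279).

2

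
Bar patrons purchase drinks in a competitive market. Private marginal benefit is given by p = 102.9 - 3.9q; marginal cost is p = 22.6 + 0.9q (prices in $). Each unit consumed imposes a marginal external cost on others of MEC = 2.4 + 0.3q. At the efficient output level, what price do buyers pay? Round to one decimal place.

P = $43.3

Social marginal benefit = demand − MEC = 100.5 - 4.2q.
Set SMB = MC: 100.5 - 4.2q = 22.6 + 0.9q → q* = 15.2745.
Consumer price on the demand curve at q*: 102.9 − 3.9×15.2745 = 43.3295.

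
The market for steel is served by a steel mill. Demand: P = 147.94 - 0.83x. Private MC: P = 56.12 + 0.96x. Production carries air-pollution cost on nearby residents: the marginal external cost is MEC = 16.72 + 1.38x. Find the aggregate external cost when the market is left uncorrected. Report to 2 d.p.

2673.26

Market equilibrium (private): 56.12 + 0.96x = 147.94 - 0.83x → x_m = 51.2961.
Total external cost = ∫₀^{x_m} (16.72 + 1.38x) dx = 16.72×51.2961 + ½×1.38×51.2961² = 2673.2608.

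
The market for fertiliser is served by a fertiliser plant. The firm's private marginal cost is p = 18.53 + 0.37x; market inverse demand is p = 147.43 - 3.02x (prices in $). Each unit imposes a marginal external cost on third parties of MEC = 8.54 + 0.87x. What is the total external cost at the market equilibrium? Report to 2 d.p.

Market equilibrium (private): 18.53 + 0.37x = 147.43 - 3.02x → x_m = 38.0236.
Total external cost = ∫₀^{x_m} (8.54 + 0.87x) dx = 8.54×38.0236 + ½×0.87×38.0236² = 953.6420.

$953.64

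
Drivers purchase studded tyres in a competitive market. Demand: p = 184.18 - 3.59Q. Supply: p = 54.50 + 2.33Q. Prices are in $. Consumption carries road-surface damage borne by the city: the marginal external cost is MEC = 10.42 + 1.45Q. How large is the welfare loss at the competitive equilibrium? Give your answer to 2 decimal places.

Market equilibrium (private): 54.50 + 2.33Q = 184.18 - 3.59Q → Q_m = 21.9054.
Social marginal benefit = demand − MEC = 173.76 - 5.04Q.
Set SMB = MC: 173.76 - 5.04Q = 54.50 + 2.33Q → Q* = 16.1818.
The welfare-loss triangle has base |Q_m − Q*| and height MEC(Q_m) (the vertical gap between SMB and MC is zero at Q* and MEC at Q_m).
DWL = ½ × 5.7236 × 42.1828 = 120.7187.

DWL = $120.72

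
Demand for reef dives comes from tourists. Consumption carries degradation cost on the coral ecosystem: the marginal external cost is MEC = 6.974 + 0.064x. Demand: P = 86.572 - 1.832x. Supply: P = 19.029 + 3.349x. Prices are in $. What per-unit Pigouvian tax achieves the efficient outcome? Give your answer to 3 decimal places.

tax = $7.713 per unit

Social marginal benefit = demand − MEC = 79.598 - 1.896x.
Set SMB = MC: 79.598 - 1.896x = 19.029 + 3.349x → x* = 11.5480.
The Pigouvian tax equals MEC at x*: 6.974 + 0.064×11.5480 = 7.7131.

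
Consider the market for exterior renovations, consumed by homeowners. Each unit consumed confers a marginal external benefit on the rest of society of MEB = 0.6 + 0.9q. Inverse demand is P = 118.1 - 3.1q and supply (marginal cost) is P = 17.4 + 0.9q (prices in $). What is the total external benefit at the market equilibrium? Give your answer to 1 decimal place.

$300.3

Market equilibrium (private): 17.4 + 0.9q = 118.1 - 3.1q → q_m = 25.1750.
Total external benefit = ∫₀^{q_m} (0.6 + 0.9q) dq = 0.6×25.1750 + ½×0.9×25.1750² = 300.3063.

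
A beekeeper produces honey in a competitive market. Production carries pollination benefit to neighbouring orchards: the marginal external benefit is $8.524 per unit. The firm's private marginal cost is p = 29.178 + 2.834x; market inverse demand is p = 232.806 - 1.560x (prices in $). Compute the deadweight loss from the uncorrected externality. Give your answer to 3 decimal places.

Market equilibrium (private): 29.178 + 2.834x = 232.806 - 1.560x → x_m = 46.3423.
Social marginal cost = private MC − MEB = 20.654 + 2.834x.
Set SMC = demand: 20.654 + 2.834x = 232.806 - 1.560x → x* = 48.2822.
The loss is the area between SMC and demand from x* to x_m; with linear curves that's a triangle of height MEB(x_m).
DWL = ½ × 1.9399 × 8.5240 = 8.2679.

DWL = $8.268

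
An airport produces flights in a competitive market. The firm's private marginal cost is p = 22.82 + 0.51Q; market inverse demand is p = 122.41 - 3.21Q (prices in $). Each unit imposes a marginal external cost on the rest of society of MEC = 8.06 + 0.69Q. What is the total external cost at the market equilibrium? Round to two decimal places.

Market equilibrium (private): 22.82 + 0.51Q = 122.41 - 3.21Q → Q_m = 26.7715.
Total external cost = ∫₀^{Q_m} (8.06 + 0.69Q) dQ = 8.06×26.7715 + ½×0.69×26.7715² = 463.0443.

$463.04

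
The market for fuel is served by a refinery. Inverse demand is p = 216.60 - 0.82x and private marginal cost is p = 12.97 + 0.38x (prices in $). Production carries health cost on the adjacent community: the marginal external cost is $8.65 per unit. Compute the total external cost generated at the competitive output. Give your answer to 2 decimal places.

$1467.83

Market equilibrium (private): 12.97 + 0.38x = 216.60 - 0.82x → x_m = 169.6917.
Total external cost = MEC × x_m = 8.65 × 169.6917 = 1467.8332.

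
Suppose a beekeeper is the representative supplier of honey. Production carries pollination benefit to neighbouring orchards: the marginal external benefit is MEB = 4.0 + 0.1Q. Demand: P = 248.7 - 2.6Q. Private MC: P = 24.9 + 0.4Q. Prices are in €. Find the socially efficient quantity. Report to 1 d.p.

Q* = 78.6

Social marginal cost = private MC − MEB = 20.9 + 0.3Q.
Set SMC = demand: 20.9 + 0.3Q = 248.7 - 2.6Q → Q* = 78.5517.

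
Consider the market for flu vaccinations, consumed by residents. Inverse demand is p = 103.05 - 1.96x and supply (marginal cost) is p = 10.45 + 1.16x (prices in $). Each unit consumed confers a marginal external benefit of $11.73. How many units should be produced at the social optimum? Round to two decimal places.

x* = 33.44

Social marginal benefit = demand + MEB = 114.78 - 1.96x.
Set SMB = MC: 114.78 - 1.96x = 10.45 + 1.16x → x* = 33.4391.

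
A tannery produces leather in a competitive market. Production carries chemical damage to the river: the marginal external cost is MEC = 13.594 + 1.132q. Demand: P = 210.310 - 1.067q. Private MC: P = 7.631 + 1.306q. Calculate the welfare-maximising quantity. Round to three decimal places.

q* = 53.947

Social marginal cost = private MC + MEC = 21.225 + 2.438q.
Set SMC = demand: 21.225 + 2.438q = 210.310 - 1.067q → q* = 53.9472.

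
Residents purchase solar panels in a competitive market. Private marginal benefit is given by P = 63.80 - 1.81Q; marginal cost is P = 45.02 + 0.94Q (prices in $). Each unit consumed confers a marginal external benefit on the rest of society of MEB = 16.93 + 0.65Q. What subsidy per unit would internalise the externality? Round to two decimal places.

subsidy = $27.98 per unit

Social marginal benefit = demand + MEB = 80.73 - 1.16Q.
Set SMB = MC: 80.73 - 1.16Q = 45.02 + 0.94Q → Q* = 17.0048.
The Pigouvian subsidy equals MEB at Q*: 16.93 + 0.65×17.0048 = 27.9831.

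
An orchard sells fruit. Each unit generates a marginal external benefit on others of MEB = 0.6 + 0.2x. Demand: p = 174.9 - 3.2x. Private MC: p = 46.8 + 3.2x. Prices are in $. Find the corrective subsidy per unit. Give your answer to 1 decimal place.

Social marginal cost = private MC − MEB = 46.2 + 3.0x.
Set SMC = demand: 46.2 + 3.0x = 174.9 - 3.2x → x* = 20.7581.
The Pigouvian subsidy equals MEB at x*: 0.6 + 0.2×20.7581 = 4.7516.

subsidy = $4.8 per unit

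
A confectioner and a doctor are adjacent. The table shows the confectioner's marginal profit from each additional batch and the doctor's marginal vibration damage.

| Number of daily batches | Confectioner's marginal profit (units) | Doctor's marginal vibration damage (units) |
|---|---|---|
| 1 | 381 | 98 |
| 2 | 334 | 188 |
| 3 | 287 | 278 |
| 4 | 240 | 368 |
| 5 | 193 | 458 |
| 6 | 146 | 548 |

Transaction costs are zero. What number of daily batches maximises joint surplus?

Bargaining reaches the level where marginal profit last exceeds marginal vibration damage.
That holds through level 3 (287 ≥ 278) but not at 4 (240 < 368).

3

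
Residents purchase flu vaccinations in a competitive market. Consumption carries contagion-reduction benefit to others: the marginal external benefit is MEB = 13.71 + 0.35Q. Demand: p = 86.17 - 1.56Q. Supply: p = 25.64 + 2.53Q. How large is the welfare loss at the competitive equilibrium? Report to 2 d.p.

DWL = 47.70

Market equilibrium (private): 25.64 + 2.53Q = 86.17 - 1.56Q → Q_m = 14.7995.
Social marginal benefit = demand + MEB = 99.88 - 1.21Q.
Set SMB = MC: 99.88 - 1.21Q = 25.64 + 2.53Q → Q* = 19.8503.
The welfare-loss triangle has base |Q_m − Q*| and height MEB(Q_m) (the vertical gap between SMB and MC is zero at Q* and MEB at Q_m).
DWL = ½ × 5.0508 × 18.8898 = 47.7043.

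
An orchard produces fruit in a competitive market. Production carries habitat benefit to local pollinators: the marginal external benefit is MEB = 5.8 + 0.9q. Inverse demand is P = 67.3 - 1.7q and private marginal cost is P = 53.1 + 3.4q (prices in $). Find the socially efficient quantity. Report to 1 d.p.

q* = 4.8

Social marginal cost = private MC − MEB = 47.3 + 2.5q.
Set SMC = demand: 47.3 + 2.5q = 67.3 - 1.7q → q* = 4.7619.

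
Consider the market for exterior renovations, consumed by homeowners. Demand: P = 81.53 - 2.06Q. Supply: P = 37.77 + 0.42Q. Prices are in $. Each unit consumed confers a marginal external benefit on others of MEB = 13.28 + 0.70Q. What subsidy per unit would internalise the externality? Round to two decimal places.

Social marginal benefit = demand + MEB = 94.81 - 1.36Q.
Set SMB = MC: 94.81 - 1.36Q = 37.77 + 0.42Q → Q* = 32.0449.
The Pigouvian subsidy equals MEB at Q*: 13.28 + 0.70×32.0449 = 35.7114.

subsidy = $35.71 per unit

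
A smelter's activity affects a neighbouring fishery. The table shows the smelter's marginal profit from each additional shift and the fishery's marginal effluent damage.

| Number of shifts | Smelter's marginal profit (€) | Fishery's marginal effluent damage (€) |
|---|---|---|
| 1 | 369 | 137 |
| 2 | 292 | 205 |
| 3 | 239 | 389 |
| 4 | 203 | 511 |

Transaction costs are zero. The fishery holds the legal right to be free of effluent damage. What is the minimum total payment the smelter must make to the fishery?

€342

Efficient level: marginal profit ≥ marginal effluent damage through level 2, so k* = 2.
With the fishery holding the right, the smelter must at least compensate total damage at k*: 137 + 205 = 342.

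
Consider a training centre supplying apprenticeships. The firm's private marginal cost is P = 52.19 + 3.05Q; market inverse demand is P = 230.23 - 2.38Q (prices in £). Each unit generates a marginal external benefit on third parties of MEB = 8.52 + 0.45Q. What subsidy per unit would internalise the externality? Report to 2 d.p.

Social marginal cost = private MC − MEB = 43.67 + 2.60Q.
Set SMC = demand: 43.67 + 2.60Q = 230.23 - 2.38Q → Q* = 37.4618.
The Pigouvian subsidy equals MEB at Q*: 8.52 + 0.45×37.4618 = 25.3778.

subsidy = £25.38 per unit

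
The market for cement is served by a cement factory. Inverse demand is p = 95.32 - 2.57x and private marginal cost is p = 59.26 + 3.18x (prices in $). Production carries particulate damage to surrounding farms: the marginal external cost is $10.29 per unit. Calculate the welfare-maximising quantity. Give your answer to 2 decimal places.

x* = 4.48

Social marginal cost = private MC + MEC = 69.55 + 3.18x.
Set SMC = demand: 69.55 + 3.18x = 95.32 - 2.57x → x* = 4.4817.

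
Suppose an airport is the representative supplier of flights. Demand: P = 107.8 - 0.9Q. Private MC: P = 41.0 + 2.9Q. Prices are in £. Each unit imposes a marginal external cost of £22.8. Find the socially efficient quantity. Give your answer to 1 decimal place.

Q* = 11.6

Social marginal cost = private MC + MEC = 63.8 + 2.9Q.
Set SMC = demand: 63.8 + 2.9Q = 107.8 - 0.9Q → Q* = 11.5789.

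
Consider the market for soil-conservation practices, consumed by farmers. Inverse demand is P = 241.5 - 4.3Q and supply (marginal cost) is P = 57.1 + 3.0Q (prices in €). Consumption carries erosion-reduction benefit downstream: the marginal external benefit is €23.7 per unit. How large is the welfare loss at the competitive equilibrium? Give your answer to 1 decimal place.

DWL = €38.5

Market equilibrium (private): 57.1 + 3.0Q = 241.5 - 4.3Q → Q_m = 25.2603.
Social marginal benefit = demand + MEB = 265.2 - 4.3Q.
Set SMB = MC: 265.2 - 4.3Q = 57.1 + 3.0Q → Q* = 28.5068.
Height of the DWL triangle at Q_m is SMB(Q_m) − MC(Q_m) = MEB(Q_m) = 23.7000.
DWL = ½ × 3.2465 × 23.7000 = 38.4710.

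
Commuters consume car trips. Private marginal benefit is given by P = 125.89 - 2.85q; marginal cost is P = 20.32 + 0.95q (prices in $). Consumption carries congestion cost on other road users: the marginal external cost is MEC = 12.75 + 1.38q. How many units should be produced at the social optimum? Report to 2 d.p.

q* = 17.92

Social marginal benefit = demand − MEC = 113.14 - 4.23q.
Set SMB = MC: 113.14 - 4.23q = 20.32 + 0.95q → q* = 17.9189.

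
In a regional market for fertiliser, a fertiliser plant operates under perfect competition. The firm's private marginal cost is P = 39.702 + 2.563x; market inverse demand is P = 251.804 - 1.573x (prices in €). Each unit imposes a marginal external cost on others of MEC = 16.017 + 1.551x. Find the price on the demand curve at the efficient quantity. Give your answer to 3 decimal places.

Social marginal cost = private MC + MEC = 55.719 + 4.114x.
Set SMC = demand: 55.719 + 4.114x = 251.804 - 1.573x → x* = 34.4795.
Consumer price on the demand curve at x*: 251.804 − 1.573×34.4795 = 197.5677.

P = €197.568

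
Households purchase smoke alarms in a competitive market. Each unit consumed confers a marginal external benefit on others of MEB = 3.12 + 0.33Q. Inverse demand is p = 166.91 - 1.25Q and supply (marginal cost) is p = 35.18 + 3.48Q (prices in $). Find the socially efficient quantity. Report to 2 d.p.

Q* = 30.65

Social marginal benefit = demand + MEB = 170.03 - 0.92Q.
Set SMB = MC: 170.03 - 0.92Q = 35.18 + 3.48Q → Q* = 30.6477.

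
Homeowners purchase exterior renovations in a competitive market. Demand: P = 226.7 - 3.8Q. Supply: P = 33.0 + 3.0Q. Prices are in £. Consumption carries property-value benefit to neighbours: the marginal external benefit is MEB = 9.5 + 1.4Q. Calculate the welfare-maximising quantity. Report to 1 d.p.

Q* = 37.6

Social marginal benefit = demand + MEB = 236.2 - 2.4Q.
Set SMB = MC: 236.2 - 2.4Q = 33.0 + 3.0Q → Q* = 37.6296.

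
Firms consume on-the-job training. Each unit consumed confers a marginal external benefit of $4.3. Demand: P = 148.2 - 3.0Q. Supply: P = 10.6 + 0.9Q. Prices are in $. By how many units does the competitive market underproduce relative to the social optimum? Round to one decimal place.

1.1 units

Market equilibrium (private): 10.6 + 0.9Q = 148.2 - 3.0Q → Q_m = 35.2821.
Social marginal benefit = demand + MEB = 152.5 - 3.0Q.
Set SMB = MC: 152.5 - 3.0Q = 10.6 + 0.9Q → Q* = 36.3846.
Gap = |35.2821 − 36.3846| = 1.1025.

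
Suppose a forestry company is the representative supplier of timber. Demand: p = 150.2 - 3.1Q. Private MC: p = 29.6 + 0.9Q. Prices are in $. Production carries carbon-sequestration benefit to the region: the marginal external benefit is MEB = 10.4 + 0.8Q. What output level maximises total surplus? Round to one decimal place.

Social marginal cost = private MC − MEB = 19.2 + 0.1Q.
Set SMC = demand: 19.2 + 0.1Q = 150.2 - 3.1Q → Q* = 40.9375.

Q* = 40.9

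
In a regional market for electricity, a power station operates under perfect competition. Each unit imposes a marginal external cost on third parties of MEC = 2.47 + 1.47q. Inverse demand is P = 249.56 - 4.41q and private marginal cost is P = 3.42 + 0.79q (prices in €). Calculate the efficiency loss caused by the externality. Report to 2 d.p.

Market equilibrium (private): 3.42 + 0.79q = 249.56 - 4.41q → q_m = 47.3346.
Social marginal cost = private MC + MEC = 5.89 + 2.26q.
Set SMC = demand: 5.89 + 2.26q = 249.56 - 4.41q → q* = 36.5322.
The loss is the area between SMC and demand from q* to q_m; with linear curves that's a triangle of height MEC(q_m).
DWL = ½ × 10.8024 × 72.0519 = 389.1667.

DWL = €389.17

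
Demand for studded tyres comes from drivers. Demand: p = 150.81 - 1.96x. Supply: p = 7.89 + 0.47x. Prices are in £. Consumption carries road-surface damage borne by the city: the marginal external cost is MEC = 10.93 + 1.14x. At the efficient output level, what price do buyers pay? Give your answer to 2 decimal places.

Social marginal benefit = demand − MEC = 139.88 - 3.10x.
Set SMB = MC: 139.88 - 3.10x = 7.89 + 0.47x → x* = 36.9720.
Consumer price on the demand curve at x*: 150.81 − 1.96×36.9720 = 78.3449.

P = £78.34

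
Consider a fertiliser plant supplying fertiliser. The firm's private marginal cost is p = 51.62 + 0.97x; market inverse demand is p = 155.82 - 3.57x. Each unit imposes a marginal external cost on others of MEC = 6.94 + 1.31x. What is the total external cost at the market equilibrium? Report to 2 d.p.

504.32

Market equilibrium (private): 51.62 + 0.97x = 155.82 - 3.57x → x_m = 22.9515.
Total external cost = ∫₀^{x_m} (6.94 + 1.31x) dx = 6.94×22.9515 + ½×1.31×22.9515² = 504.3186.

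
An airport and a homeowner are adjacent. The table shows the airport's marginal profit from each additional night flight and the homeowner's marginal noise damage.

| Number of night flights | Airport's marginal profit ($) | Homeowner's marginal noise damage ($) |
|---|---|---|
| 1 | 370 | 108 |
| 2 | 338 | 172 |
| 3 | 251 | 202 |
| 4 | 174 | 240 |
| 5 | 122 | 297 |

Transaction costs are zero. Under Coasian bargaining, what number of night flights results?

Bargaining reaches the level where marginal profit last exceeds marginal noise damage.
That holds through level 3 (251 ≥ 202) but not at 4 (174 < 240).

3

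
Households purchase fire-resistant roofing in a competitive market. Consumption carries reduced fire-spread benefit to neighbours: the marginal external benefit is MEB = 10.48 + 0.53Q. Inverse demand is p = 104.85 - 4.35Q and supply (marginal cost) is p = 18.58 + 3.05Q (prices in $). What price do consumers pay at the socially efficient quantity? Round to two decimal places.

Social marginal benefit = demand + MEB = 115.33 - 3.82Q.
Set SMB = MC: 115.33 - 3.82Q = 18.58 + 3.05Q → Q* = 14.0830.
Consumer price on the demand curve at Q*: 104.85 − 4.35×14.0830 = 43.5890.

P = $43.59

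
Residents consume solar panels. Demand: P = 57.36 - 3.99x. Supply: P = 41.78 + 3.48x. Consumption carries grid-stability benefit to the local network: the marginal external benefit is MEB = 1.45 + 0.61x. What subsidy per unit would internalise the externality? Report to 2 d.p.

subsidy = 2.96 per unit

Social marginal benefit = demand + MEB = 58.81 - 3.38x.
Set SMB = MC: 58.81 - 3.38x = 41.78 + 3.48x → x* = 2.4825.
The Pigouvian subsidy equals MEB at x*: 1.45 + 0.61×2.4825 = 2.9643.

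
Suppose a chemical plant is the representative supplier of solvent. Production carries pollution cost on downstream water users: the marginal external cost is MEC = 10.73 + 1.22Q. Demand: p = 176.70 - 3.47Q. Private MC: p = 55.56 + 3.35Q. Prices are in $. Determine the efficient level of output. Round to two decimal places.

Q* = 13.73

Social marginal cost = private MC + MEC = 66.29 + 4.57Q.
Set SMC = demand: 66.29 + 4.57Q = 176.70 - 3.47Q → Q* = 13.7326.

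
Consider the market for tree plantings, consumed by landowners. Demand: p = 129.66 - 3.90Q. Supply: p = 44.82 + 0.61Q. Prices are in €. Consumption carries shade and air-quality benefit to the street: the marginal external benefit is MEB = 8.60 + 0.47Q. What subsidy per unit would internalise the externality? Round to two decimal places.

subsidy = €19.47 per unit

Social marginal benefit = demand + MEB = 138.26 - 3.43Q.
Set SMB = MC: 138.26 - 3.43Q = 44.82 + 0.61Q → Q* = 23.1287.
The Pigouvian subsidy equals MEB at Q*: 8.60 + 0.47×23.1287 = 19.4705.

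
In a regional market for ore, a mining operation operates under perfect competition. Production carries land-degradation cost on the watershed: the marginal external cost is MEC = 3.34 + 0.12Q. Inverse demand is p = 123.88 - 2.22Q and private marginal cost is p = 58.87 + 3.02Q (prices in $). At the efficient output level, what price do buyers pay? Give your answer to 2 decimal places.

Social marginal cost = private MC + MEC = 62.21 + 3.14Q.
Set SMC = demand: 62.21 + 3.14Q = 123.88 - 2.22Q → Q* = 11.5056.
Consumer price on the demand curve at Q*: 123.88 − 2.22×11.5056 = 98.3376.

P = $98.34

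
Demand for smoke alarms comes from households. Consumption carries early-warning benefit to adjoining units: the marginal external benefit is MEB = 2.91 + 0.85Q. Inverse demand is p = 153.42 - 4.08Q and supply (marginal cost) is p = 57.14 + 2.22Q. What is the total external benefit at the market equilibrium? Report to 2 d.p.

Market equilibrium (private): 57.14 + 2.22Q = 153.42 - 4.08Q → Q_m = 15.2825.
Total external benefit = ∫₀^{Q_m} (2.91 + 0.85Q) dQ = 2.91×15.2825 + ½×0.85×15.2825² = 143.7329.

143.73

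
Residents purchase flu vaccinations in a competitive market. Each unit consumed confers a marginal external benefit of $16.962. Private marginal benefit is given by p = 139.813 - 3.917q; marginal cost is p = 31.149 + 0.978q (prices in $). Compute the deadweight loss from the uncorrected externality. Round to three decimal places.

DWL = $29.388

Market equilibrium (private): 31.149 + 0.978q = 139.813 - 3.917q → q_m = 22.1990.
Social marginal benefit = demand + MEB = 156.775 - 3.917q.
Set SMB = MC: 156.775 - 3.917q = 31.149 + 0.978q → q* = 25.6641.
The loss is the area between SMB and MC from q* to q_m; with linear curves that's a triangle of height MEB(q_m).
DWL = ½ × 3.4651 × 16.9620 = 29.3875.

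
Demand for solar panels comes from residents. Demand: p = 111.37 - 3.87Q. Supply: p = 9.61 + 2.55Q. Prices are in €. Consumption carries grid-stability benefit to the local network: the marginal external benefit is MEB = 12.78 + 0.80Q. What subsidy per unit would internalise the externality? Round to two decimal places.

Social marginal benefit = demand + MEB = 124.15 - 3.07Q.
Set SMB = MC: 124.15 - 3.07Q = 9.61 + 2.55Q → Q* = 20.3808.
The Pigouvian subsidy equals MEB at Q*: 12.78 + 0.80×20.3808 = 29.0846.

subsidy = €29.08 per unit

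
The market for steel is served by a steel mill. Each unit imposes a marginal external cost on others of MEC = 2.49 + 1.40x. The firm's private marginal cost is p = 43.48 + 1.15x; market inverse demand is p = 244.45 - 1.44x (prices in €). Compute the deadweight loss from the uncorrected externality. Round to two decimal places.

DWL = €1547.39

Market equilibrium (private): 43.48 + 1.15x = 244.45 - 1.44x → x_m = 77.5946.
Social marginal cost = private MC + MEC = 45.97 + 2.55x.
Set SMC = demand: 45.97 + 2.55x = 244.45 - 1.44x → x* = 49.7444.
Height of the DWL triangle at x_m is SMC(x_m) − demand(x_m) = MEC(x_m) = 111.1224.
DWL = ½ × 27.8502 × 111.1224 = 1547.3905.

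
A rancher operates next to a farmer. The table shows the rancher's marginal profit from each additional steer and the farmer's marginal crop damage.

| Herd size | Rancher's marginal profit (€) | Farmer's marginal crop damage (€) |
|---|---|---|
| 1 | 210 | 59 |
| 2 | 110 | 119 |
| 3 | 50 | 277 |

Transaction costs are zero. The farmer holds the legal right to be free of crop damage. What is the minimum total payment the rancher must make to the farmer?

€59

Efficient level: marginal profit ≥ marginal crop damage through level 1, so k* = 1.
With the farmer holding the right, the rancher must at least compensate total damage at k*: 59 = 59.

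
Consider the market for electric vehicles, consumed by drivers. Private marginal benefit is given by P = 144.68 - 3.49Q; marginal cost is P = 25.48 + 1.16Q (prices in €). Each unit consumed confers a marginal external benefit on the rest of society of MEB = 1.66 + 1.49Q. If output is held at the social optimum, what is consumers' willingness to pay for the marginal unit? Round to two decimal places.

Social marginal benefit = demand + MEB = 146.34 - 2.00Q.
Set SMB = MC: 146.34 - 2.00Q = 25.48 + 1.16Q → Q* = 38.2468.
Consumer price on the demand curve at Q*: 144.68 − 3.49×38.2468 = 11.1987.

P = €11.20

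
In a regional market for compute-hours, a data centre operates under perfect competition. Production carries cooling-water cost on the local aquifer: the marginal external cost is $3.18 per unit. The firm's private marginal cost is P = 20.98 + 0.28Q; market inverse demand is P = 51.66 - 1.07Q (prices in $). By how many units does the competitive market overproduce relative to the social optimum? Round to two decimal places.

Market equilibrium (private): 20.98 + 0.28Q = 51.66 - 1.07Q → Q_m = 22.7259.
Social marginal cost = private MC + MEC = 24.16 + 0.28Q.
Set SMC = demand: 24.16 + 0.28Q = 51.66 - 1.07Q → Q* = 20.3704.
Gap = |22.7259 − 20.3704| = 2.3555.

2.36 units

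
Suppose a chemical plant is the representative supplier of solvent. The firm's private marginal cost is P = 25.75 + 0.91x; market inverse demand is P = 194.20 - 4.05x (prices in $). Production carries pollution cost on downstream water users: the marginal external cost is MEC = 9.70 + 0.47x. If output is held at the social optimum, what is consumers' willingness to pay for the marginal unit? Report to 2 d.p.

Social marginal cost = private MC + MEC = 35.45 + 1.38x.
Set SMC = demand: 35.45 + 1.38x = 194.20 - 4.05x → x* = 29.2357.
Consumer price on the demand curve at x*: 194.20 − 4.05×29.2357 = 75.7954.

P = $75.80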